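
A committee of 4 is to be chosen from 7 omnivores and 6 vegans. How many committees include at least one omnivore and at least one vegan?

665

Unrestricted: C(13,4) = 715 ways to pick any 4 of the 13.
Selections missing a whole group: no omnivores → C(6,4) = 15; no vegans → C(7,4) = 35.
Both groups omitted at once is impossible, so 715 − 50 = 665.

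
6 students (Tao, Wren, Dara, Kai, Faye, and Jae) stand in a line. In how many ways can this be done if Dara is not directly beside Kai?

480

There are 6! = 720 arrangements in all. If Dara and Kai are adjacent, merging them into one block gives 2·(5)! = 240 arrangements.
Complementary counting: 720 − 240 = 480.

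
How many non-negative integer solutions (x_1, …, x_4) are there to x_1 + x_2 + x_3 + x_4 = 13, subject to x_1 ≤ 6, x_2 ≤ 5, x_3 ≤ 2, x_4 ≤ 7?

Ignoring the caps, the number of non-negative solutions to x_1+…+x_4 = 13 is C(16,3) = 560.
Subtract solutions that violate a single cap (substitute x_i' = x_i − (cap_i+1)): x_1 ≥ 7 gives C(9,3) = 84; x_2 ≥ 6 gives C(10,3) = 120; x_3 ≥ 3 gives C(13,3) = 286; x_4 ≥ 8 gives C(8,3) = 56. Together 546.
Add back pairs where two caps are both exceeded: 1 + 20 + 0 + 35 + 0 + 10 = 66.
By inclusion–exclusion the count is 560 − 546 + 66 = 80.

80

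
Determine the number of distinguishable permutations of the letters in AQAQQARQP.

AQAQQARQP has 9 letters with A appearing 3 times and Q appearing 4 times.
So there are 9! / (4!·3!) = 2520 distinguishable arrangements.

2520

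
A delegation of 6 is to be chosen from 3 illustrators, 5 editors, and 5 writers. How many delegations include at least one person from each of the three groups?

1450

Unrestricted: C(13,6) = 1716 ways to pick any 6 of the 13.
Subtract selections that omit an entire group: no illustrators → C(10,6) = 210; no editors → C(8,6) = 28; no writers → C(8,6) = 28.
Add back selections omitting two groups (i.e. drawn from a single group): C(3,6) + C(5,6) + C(5,6) = 0.
By inclusion–exclusion: 1716 − 266 + 0 = 1450.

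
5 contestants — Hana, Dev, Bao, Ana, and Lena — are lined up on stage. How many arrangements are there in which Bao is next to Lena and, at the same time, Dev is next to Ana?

Treat {Bao,Lena} as one block (2 orders) and {Dev,Ana} as another (2 orders).
That leaves 3 units to arrange: 2 × 2 × 3! = 4 × 6 = 24.

24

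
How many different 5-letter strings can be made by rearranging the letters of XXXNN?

Letter multiplicities in XXXNN: N×2, X×3.
Dividing 5! = 120 by 3!·2! = 12 for the repeated letters gives 10.

10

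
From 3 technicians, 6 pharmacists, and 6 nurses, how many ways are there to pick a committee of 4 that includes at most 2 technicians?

1353

Split by how many technicians are chosen (0 through 2).
Sum: C(3,0)·C(12,4) + C(3,1)·C(12,3) + C(3,2)·C(12,2) = 495 + 660 + 198 = 1353.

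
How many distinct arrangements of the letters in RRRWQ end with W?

With the last slot taken by W, it remains to arrange the other 4 letters (RRRQ).
Those 4 letters have R appearing 3 times, giving (4)!/(3!) = 4.

4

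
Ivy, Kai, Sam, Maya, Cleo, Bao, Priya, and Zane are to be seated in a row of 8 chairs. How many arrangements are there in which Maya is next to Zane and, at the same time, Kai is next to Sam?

2880

Treat {Maya,Zane} as one block (2 orders) and {Kai,Sam} as another (2 orders).
That leaves 6 units to arrange: 2 × 2 × 6! = 4 × 720 = 2880.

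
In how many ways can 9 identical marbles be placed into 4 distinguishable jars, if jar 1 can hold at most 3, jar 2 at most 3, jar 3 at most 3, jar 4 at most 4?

32

By stars and bars, unrestricted non-negative solutions to x_1+…+x_4 = 9 number C(9+3,3) = 220.
Subtract solutions that violate a single cap (substitute x_i' = x_i − (cap_i+1)): x_1 ≥ 4 gives C(8,3) = 56; x_2 ≥ 4 gives C(8,3) = 56; x_3 ≥ 4 gives C(8,3) = 56; x_4 ≥ 5 gives C(7,3) = 35. Together 203.
Add back pairs where two caps are both exceeded: 4 + 4 + 1 + 4 + 1 + 1 = 15.
By inclusion–exclusion the count is 220 − 203 + 15 = 32.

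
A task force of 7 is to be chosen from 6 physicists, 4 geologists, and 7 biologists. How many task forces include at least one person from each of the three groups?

17283

With no constraint there are C(17,7) = 19448 possible selections.
Selections missing a whole group: no physicists → C(11,7) = 330; no geologists → C(13,7) = 1716; no biologists → C(10,7) = 120.
Add back selections omitting two groups (i.e. drawn from a single group): C(6,7) + C(4,7) + C(7,7) = 1.
By inclusion–exclusion: 19448 − 2166 + 1 = 17283.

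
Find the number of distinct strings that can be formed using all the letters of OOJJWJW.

210

The 7 letters of OOJJWJW have repeats: J appearing 3 times, O appearing twice, and W appearing twice.
Dividing 7! = 5040 by 3!·2!·2! = 24 for the repeated letters gives 210.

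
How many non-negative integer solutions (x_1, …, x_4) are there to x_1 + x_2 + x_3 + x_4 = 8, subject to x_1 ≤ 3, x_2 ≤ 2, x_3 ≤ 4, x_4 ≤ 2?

18

Ignoring the caps, the number of non-negative solutions to x_1+…+x_4 = 8 is C(11,3) = 165.
Subtract solutions that violate a single cap (substitute x_i' = x_i − (cap_i+1)): x_1 ≥ 4 gives C(7,3) = 35; x_2 ≥ 3 gives C(8,3) = 56; x_3 ≥ 5 gives C(6,3) = 20; x_4 ≥ 3 gives C(8,3) = 56. Together 167.
Add back pairs where two caps are both exceeded: 4 + 0 + 4 + 1 + 10 + 1 = 20.
By inclusion–exclusion the count is 165 − 167 + 20 = 18.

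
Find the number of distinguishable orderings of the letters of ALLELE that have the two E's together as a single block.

Treat the 2 copies of E as a single block. The multiset to arrange is then {EE, A, L, L, L}, 5 items in all.
That gives (5)!/(3!) = 20 arrangements.

20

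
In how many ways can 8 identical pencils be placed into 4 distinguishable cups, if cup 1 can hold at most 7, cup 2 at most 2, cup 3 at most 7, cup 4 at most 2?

By stars and bars, unrestricted non-negative solutions to x_1+…+x_4 = 8 number C(8+3,3) = 165.
Subtract solutions that violate a single cap (substitute x_i' = x_i − (cap_i+1)): x_1 ≥ 8 gives C(3,3) = 1; x_2 ≥ 3 gives C(8,3) = 56; x_3 ≥ 8 gives C(3,3) = 1; x_4 ≥ 3 gives C(8,3) = 56. Together 114.
Add back pairs where two caps are both exceeded: 0 + 0 + 0 + 0 + 10 + 0 = 10.
By inclusion–exclusion the count is 165 − 114 + 10 = 61.

61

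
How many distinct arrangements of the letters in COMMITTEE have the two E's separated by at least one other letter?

There are 9!/(2!·2!·2!) = 45360 arrangements of COMMITTEE in total.
Arrangements with the E's together: treat EE as one letter, giving (8)!/(2!·2!) = 10080.
Hence 45360 − 10080 = 35280.

35280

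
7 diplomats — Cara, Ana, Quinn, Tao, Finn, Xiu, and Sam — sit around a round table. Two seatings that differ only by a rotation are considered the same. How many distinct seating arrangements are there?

720

Fix one person's seat to break rotational symmetry; the remaining 6 people can be arranged in (6)! = 720 ways.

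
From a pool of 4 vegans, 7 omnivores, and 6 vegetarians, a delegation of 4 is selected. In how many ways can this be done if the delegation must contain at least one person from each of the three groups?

Total 4-person selections from all 17: C(17,4) = 2380.
Subtract selections that omit an entire group: no vegans → C(13,4) = 715; no omnivores → C(10,4) = 210; no vegetarians → C(11,4) = 330.
Add back selections omitting two groups (i.e. drawn from a single group): C(4,4) + C(7,4) + C(6,4) = 51.
By inclusion–exclusion: 2380 − 1255 + 51 = 1176.

1176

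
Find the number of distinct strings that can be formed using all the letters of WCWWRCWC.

280

The 8 letters of WCWWRCWC have repeats: C appearing 3 times and W appearing 4 times.
The number of distinct arrangements is 8!/(4!·3!) = 40320/144 = 280.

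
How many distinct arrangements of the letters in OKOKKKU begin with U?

15

With the first slot taken by U, it remains to arrange the other 6 letters (OKOKKK).
Those 6 letters have K appearing 4 times and O appearing twice, giving (6)!/(4!·2!) = 15.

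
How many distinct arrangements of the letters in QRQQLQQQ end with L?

7

Fix L in the last position and arrange the remaining 7 letters.
Those 7 letters have Q appearing 6 times, giving (7)!/(6!) = 7.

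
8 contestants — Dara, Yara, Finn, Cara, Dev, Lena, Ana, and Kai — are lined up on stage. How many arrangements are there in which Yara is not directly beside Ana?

30240

There are 8! = 40320 arrangements in all. If Yara and Ana are adjacent, merging them into one block gives 2·(7)! = 10080 arrangements.
So 40320 − 10080 = 30240 arrangements keep them apart.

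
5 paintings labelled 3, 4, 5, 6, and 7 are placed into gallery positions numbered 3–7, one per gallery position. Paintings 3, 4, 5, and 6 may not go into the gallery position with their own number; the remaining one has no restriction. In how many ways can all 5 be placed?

53

Let Aᵢ (for 3 ≤ i ≤ 6) be the placements that put painting i in its forbidden gallery position. Any j of these fix j positions, leaving (5−j)! ways to fill the rest, and there are C(4,j) ways to pick which j.
By inclusion–exclusion, the number of valid placements is Σ_{j=0}^{4} (−1)^j C(4,j)·(5−j)!.
Computing: 120 − 96 + 36 − 8 + 1 = 53.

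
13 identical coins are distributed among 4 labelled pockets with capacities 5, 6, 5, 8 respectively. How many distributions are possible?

By stars and bars, unrestricted non-negative solutions to x_1+…+x_4 = 13 number C(13+3,3) = 560.
Subtract solutions that violate a single cap (substitute x_i' = x_i − (cap_i+1)): x_1 ≥ 6 gives C(10,3) = 120; x_2 ≥ 7 gives C(9,3) = 84; x_3 ≥ 6 gives C(10,3) = 120; x_4 ≥ 9 gives C(7,3) = 35. Together 359.
Add back pairs where two caps are both exceeded: 1 + 4 + 0 + 1 + 0 + 0 = 6.
By inclusion–exclusion the count is 560 − 359 + 6 = 207.

207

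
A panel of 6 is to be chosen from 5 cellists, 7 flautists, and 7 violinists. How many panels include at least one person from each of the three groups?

22295

Total 6-person selections from all 19: C(19,6) = 27132.
Subtract selections that omit an entire group: no cellists → C(14,6) = 3003; no flautists → C(12,6) = 924; no violinists → C(12,6) = 924.
Add back selections omitting two groups (i.e. drawn from a single group): C(5,6) + C(7,6) + C(7,6) = 14.
By inclusion–exclusion: 27132 − 4851 + 14 = 22295.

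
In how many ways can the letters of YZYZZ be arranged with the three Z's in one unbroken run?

3

Treat the 3 copies of Z as a single block. The multiset to arrange is then {ZZZ, Y, Y}, 3 items in all.
That gives (3)!/(2!) = 3 arrangements.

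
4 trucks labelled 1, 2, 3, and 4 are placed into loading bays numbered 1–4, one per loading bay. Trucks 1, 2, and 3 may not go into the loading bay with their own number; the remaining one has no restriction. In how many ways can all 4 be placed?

Let Aᵢ (for i ∈ {1, 2, 3}) be the placements that put truck i in its forbidden loading bay. Any j of these fix j positions, leaving (4−j)! ways to fill the rest, and there are C(3,j) ways to pick which j.
By inclusion–exclusion, the number of valid placements is Σ_{j=0}^{3} (−1)^j C(3,j)·(4−j)!.
Computing: 24 − 18 + 6 − 1 = 11.

11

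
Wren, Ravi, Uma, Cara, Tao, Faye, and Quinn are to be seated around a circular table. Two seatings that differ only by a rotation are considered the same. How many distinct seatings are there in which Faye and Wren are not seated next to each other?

Without the restriction there are (6)! = 720 seatings.
Those with Faye next to Wren: fuse the pair into one unit and seat 6 units around a circle — 2·(5)! = 240.
Subtracting, 720 − 240 = 480.

480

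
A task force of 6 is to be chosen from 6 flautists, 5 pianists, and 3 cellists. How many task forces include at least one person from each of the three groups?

Total 6-person selections from all 14: C(14,6) = 3003.
Selections missing a whole group: no flautists → C(8,6) = 28; no pianists → C(9,6) = 84; no cellists → C(11,6) = 462.
Add back selections omitting two groups (i.e. drawn from a single group): C(6,6) + C(5,6) + C(3,6) = 1.
By inclusion–exclusion: 3003 − 574 + 1 = 2430.

2430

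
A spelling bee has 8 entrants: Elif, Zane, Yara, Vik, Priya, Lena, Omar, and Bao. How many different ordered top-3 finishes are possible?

There are 8 choices for 1st place, 7 for 2nd, and 6 for 3rd.
That gives 8 × 7 × 6 = 336.

336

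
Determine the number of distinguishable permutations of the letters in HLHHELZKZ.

15120

The 9 letters of HLHHELZKZ have repeats: H appearing 3 times, L appearing twice, and Z appearing twice.
The number of distinct arrangements is 9!/(3!·2!·2!) = 362880/24 = 15120.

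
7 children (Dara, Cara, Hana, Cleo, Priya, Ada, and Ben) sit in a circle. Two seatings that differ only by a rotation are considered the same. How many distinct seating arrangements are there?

720

Seat Dara anywhere (absorbing the rotational symmetry), then permute the other 6: (6)! = 720.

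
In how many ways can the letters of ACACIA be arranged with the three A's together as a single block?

12

Treat the 3 copies of A as a single block. The multiset to arrange is then {AAA, C, C, I}, 4 items in all.
That gives (4)!/(2!) = 12 arrangements.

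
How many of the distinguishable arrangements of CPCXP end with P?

With the last slot taken by P, it remains to arrange the other 4 letters (CCXP).
Those 4 letters have C appearing twice, giving (4)!/(2!) = 12.

12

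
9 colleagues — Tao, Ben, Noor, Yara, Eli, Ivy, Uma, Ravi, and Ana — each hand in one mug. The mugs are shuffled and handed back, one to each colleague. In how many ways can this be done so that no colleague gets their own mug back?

This is the derangement count D_9: permutations of 9 items with no fixed point.
By inclusion–exclusion this is Σ_{j=0}^{9} (−1)^j C(9,j)·(9−j)!.
Computing: 362880 − 362880 + 181440 − 60480 + 15120 − 3024 + 504 − 72 + 9 − 1 = 133496.

133496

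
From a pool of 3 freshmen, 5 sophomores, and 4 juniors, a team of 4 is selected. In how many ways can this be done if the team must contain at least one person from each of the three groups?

270

Unrestricted: C(12,4) = 495 ways to pick any 4 of the 12.
Subtract selections that omit an entire group: no freshmen → C(9,4) = 126; no sophomores → C(7,4) = 35; no juniors → C(8,4) = 70.
Add back selections omitting two groups (i.e. drawn from a single group): C(3,4) + C(5,4) + C(4,4) = 6.
By inclusion–exclusion: 495 − 231 + 6 = 270.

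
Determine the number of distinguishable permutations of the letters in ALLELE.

The 6 letters of ALLELE have repeats: E appearing twice and L appearing 3 times.
Dividing 6! = 720 by 3!·2! = 12 for the repeated letters gives 60.

60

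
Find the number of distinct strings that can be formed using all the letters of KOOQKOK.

Letter multiplicities in KOOQKOK: K×3, O×3, Q×1.
Dividing 7! = 5040 by 3!·3! = 36 for the repeated letters gives 140.

140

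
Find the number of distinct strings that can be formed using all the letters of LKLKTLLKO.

2520

LKLKTLLKO has 9 letters with K appearing 3 times and L appearing 4 times.
The number of distinct arrangements is 9!/(4!·3!) = 362880/144 = 2520.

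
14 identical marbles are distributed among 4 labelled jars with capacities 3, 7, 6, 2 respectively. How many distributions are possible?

By stars and bars, unrestricted non-negative solutions to x_1+…+x_4 = 14 number C(14+3,3) = 680.
Subtract solutions that violate a single cap (substitute x_i' = x_i − (cap_i+1)): x_1 ≥ 4 gives C(13,3) = 286; x_2 ≥ 8 gives C(9,3) = 84; x_3 ≥ 7 gives C(10,3) = 120; x_4 ≥ 3 gives C(14,3) = 364. Together 854.
Add back pairs where two caps are both exceeded: 10 + 20 + 120 + 0 + 20 + 35 = 205.
Subtract triples: 0 + 0 + 1 + 0 = 1.
By inclusion–exclusion the count is 680 − 854 + 205 − 1 = 30.

30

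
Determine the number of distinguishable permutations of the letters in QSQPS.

Letter multiplicities in QSQPS: P×1, Q×2, S×2.
Dividing 5! = 120 by 2!·2! = 4 for the repeated letters gives 30.

30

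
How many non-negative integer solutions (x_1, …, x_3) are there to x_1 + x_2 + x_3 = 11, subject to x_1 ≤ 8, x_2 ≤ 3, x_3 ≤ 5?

By stars and bars, unrestricted non-negative solutions to x_1+…+x_3 = 11 number C(11+2,2) = 78.
Subtract solutions that violate a single cap (substitute x_i' = x_i − (cap_i+1)): x_1 ≥ 9 gives C(4,2) = 6; x_2 ≥ 4 gives C(9,2) = 36; x_3 ≥ 6 gives C(7,2) = 21. Together 63.
Add back pairs where two caps are both exceeded: 0 + 0 + 3 = 3.
By inclusion–exclusion the count is 78 − 63 + 3 = 18.

18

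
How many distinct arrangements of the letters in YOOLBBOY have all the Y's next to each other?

420

Treat the 2 copies of Y as a single block. The multiset to arrange is then {YY, B, B, L, O, O, O}, 7 items in all.
That gives (7)!/(3!·2!) = 420 arrangements.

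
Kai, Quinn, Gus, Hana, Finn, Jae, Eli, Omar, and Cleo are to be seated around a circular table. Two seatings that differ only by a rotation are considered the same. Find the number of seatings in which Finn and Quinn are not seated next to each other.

Without the restriction there are (8)! = 40320 seatings.
Seatings with Finn beside Quinn: treat them as a block with 2 internal orders, giving 2 × (7)! = 10080.
Subtracting, 40320 − 10080 = 30240.

30240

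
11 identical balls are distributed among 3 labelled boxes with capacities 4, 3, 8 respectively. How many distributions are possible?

By stars and bars, unrestricted non-negative solutions to x_1+…+x_3 = 11 number C(11+2,2) = 78.
Subtract solutions that violate a single cap (substitute x_i' = x_i − (cap_i+1)): x_1 ≥ 5 gives C(8,2) = 28; x_2 ≥ 4 gives C(9,2) = 36; x_3 ≥ 9 gives C(4,2) = 6. Together 70.
Add back pairs where two caps are both exceeded: 6 + 0 + 0 = 6.
By inclusion–exclusion the count is 78 − 70 + 6 = 14.

14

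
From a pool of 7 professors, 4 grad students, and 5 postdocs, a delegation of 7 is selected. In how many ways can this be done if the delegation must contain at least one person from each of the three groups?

10283

Total 7-person selections from all 16: C(16,7) = 11440.
Selections missing a whole group: no professors → C(9,7) = 36; no grad students → C(12,7) = 792; no postdocs → C(11,7) = 330.
Add back selections omitting two groups (i.e. drawn from a single group): C(7,7) + C(4,7) + C(5,7) = 1.
By inclusion–exclusion: 11440 − 1158 + 1 = 10283.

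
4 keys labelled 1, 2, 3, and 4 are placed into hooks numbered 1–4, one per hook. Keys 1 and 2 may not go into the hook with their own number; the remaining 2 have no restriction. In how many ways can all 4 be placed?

14

Let Aᵢ (for i ∈ {1, 2}) be the placements that put key i in its forbidden hook. Any j of these fix j positions, leaving (4−j)! ways to fill the rest, and there are C(2,j) ways to pick which j.
By inclusion–exclusion, the number of valid placements is Σ_{j=0}^{2} (−1)^j C(2,j)·(4−j)!.
Computing: 24 − 12 + 2 = 14.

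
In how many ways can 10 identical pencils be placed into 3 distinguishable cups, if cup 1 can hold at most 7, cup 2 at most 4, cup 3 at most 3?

Without the upper bounds there are C(12,2) = 66 ways to split 10 among 3 cups.
Subtract solutions that violate a single cap (substitute x_i' = x_i − (cap_i+1)): x_1 ≥ 8 gives C(4,2) = 6; x_2 ≥ 5 gives C(7,2) = 21; x_3 ≥ 4 gives C(8,2) = 28. Together 55.
Add back pairs where two caps are both exceeded: 0 + 0 + 3 = 3.
By inclusion–exclusion the count is 66 − 55 + 3 = 14.

14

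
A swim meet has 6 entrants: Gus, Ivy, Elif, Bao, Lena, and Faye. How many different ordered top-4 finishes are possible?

This is an ordered selection of 4 from 6: P(6,4).
That gives 6 × 5 × 4 × 3 = 360.

360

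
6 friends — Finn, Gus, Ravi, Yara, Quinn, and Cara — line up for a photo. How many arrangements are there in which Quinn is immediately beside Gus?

Place the 4 others and the Quinn-Gus pair as 5 objects in a line; the pair has 2 internal arrangements.
That gives 2 × 5! = 2 × 120 = 240.

240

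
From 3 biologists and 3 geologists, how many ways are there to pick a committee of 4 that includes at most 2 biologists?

12

Split by how many biologists are chosen (0 through 2).
Sum: C(3,0)·C(3,4) + C(3,1)·C(3,3) + C(3,2)·C(3,2) = 0 + 3 + 9 = 12.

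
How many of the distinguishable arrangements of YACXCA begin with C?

60

Fix C in the first position and arrange the remaining 5 letters.
Those 5 letters have A appearing twice, giving (5)!/(2!) = 60.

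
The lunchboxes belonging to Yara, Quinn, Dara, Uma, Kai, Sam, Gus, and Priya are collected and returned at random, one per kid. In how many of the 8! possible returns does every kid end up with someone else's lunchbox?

14833

This is the derangement count D_8: permutations of 8 items with no fixed point.
By inclusion–exclusion this is Σ_{j=0}^{8} (−1)^j C(8,j)·(8−j)!.
Computing: 40320 − 40320 + 20160 − 6720 + 1680 − 336 + 56 − 8 + 1 = 14833.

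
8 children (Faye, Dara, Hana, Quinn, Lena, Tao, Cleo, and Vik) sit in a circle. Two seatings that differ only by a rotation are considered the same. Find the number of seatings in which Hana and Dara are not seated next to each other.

All circular seatings of 8 people number (7)! = 5040.
Seatings with Hana beside Dara: treat them as a block with 2 internal orders, giving 2 × (6)! = 1440.
Subtracting, 5040 − 1440 = 3600.

3600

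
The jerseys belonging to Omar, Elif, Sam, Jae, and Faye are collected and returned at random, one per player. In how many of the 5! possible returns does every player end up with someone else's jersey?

44

Let Aᵢ be the assignments in which player i gets their old jersey. We want the size of the complement of A₁∪…∪A_5.
By inclusion–exclusion this is Σ_{j=0}^{5} (−1)^j C(5,j)·(5−j)!.
Computing: 120 − 120 + 60 − 20 + 5 − 1 = 44.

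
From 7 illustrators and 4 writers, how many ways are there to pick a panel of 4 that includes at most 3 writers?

329

Split by how many writers are chosen (0 through 3).
Sum: C(4,0)·C(7,4) + C(4,1)·C(7,3) + C(4,2)·C(7,2) + C(4,3)·C(7,1) = 35 + 140 + 126 + 28 = 329.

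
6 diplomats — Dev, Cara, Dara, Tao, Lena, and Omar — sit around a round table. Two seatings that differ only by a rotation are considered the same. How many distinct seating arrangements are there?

120

Seat Dev anywhere (absorbing the rotational symmetry), then permute the other 5: (5)! = 120.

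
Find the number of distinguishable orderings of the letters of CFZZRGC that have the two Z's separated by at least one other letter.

900

Total arrangements of CFZZRGC: 7!/(2!·2!) = 1260.
If the two Z's are adjacent, glue them into one block, leaving 6 items to arrange: (6)!/(2!) = 360 ways.
Hence 1260 − 360 = 900.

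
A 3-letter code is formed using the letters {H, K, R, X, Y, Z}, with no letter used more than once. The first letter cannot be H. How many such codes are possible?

The first letter has 6−1 = 5 choices (anything except H).
The remaining 2 letters are filled from the other 5 symbols without repetition: 5 × 4 = 20.
Total: 5 × 20 = 100.

100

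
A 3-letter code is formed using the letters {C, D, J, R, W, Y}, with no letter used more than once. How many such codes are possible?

120

With no repetition, fill the 3 letters in order: 6 choices, then 5, down to 4.
6 × 5 × 4 = 120.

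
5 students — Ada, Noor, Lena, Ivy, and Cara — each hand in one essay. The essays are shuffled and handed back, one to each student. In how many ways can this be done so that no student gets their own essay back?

44

Let Aᵢ be the assignments in which student i gets their own essay. We want the size of the complement of A₁∪…∪A_5.
By inclusion–exclusion this is Σ_{j=0}^{5} (−1)^j C(5,j)·(5−j)!.
Computing: 120 − 120 + 60 − 20 + 5 − 1 = 44.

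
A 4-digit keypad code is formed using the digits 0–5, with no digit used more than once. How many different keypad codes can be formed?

360

This is a permutation of 4 out of 6: P(6,4) = 6!/2!.
6 × 5 × 4 × 3 = 360.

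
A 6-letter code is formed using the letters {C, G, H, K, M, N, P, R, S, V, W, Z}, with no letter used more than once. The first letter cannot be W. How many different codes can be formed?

609840

The first letter has 12−1 = 11 choices (anything except W).
The remaining 5 letters are filled from the other 11 symbols without repetition: 11 × 10 × 9 × 8 × 7 = 55440.
Total: 11 × 55440 = 609840.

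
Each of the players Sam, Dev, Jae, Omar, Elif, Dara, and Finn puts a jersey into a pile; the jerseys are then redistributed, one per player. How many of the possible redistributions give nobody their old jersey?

1854

Let Aᵢ be the assignments in which player i gets their old jersey. We want the size of the complement of A₁∪…∪A_7.
By inclusion–exclusion this is Σ_{j=0}^{7} (−1)^j C(7,j)·(7−j)!.
Computing: 5040 − 5040 + 2520 − 840 + 210 − 42 + 7 − 1 = 1854.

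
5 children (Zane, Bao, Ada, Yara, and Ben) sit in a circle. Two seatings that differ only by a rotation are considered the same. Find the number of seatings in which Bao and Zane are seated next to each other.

12

Treat {Bao, Zane} as one unit (2 internal orders) and seat the resulting 4 units around the table: (3)! circular arrangements.
So 2 × (3)! = 2 × 6 = 12.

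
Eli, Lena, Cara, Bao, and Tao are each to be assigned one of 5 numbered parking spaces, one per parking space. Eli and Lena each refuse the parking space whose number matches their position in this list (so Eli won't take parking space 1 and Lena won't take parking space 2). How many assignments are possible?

Let Aᵢ (for i ∈ {1, 2}) be the placements that put person i in their forbidden parking space. Any j of these fix j positions, leaving (5−j)! ways to fill the rest, and there are C(2,j) ways to pick which j.
By inclusion–exclusion, the number of valid placements is Σ_{j=0}^{2} (−1)^j C(2,j)·(5−j)!.
Computing: 120 − 48 + 6 = 78.

78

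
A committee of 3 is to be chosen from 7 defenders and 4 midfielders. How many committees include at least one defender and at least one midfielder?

Total 3-person selections from all 11: C(11,3) = 165.
Selections missing a whole group: no defenders → C(4,3) = 4; no midfielders → C(7,3) = 35.
Both groups omitted at once is impossible, so 165 − 39 = 126.

126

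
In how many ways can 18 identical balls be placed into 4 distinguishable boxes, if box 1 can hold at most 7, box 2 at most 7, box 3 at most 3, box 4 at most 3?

Without the upper bounds there are C(21,3) = 1330 ways to split 18 among 4 boxes.
Subtract solutions that violate a single cap (substitute x_i' = x_i − (cap_i+1)): x_1 ≥ 8 gives C(13,3) = 286; x_2 ≥ 8 gives C(13,3) = 286; x_3 ≥ 4 gives C(17,3) = 680; x_4 ≥ 4 gives C(17,3) = 680. Together 1932.
Add back pairs where two caps are both exceeded: 10 + 84 + 84 + 84 + 84 + 286 = 632.
Subtract triples: 0 + 0 + 10 + 10 = 20.
By inclusion–exclusion the count is 1330 − 1932 + 632 − 20 = 10.

10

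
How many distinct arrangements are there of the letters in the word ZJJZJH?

Letter multiplicities in ZJJZJH: H×1, J×3, Z×2.
Dividing 6! = 720 by 3!·2! = 12 for the repeated letters gives 60.

60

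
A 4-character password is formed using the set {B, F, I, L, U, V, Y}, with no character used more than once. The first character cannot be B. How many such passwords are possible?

720

The first character has 7−1 = 6 choices (anything except B).
The remaining 3 characters are filled from the other 6 symbols without repetition: 6 × 5 × 4 = 120.
Total: 6 × 120 = 720.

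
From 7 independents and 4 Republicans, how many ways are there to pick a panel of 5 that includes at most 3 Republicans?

Split by how many Republicans are chosen (0 through 3).
Sum: C(4,0)·C(7,5) + C(4,1)·C(7,4) + C(4,2)·C(7,3) + C(4,3)·C(7,2) = 21 + 140 + 210 + 84 = 455.

455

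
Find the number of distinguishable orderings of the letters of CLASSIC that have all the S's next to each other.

Treat the 2 copies of S as a single block. The multiset to arrange is then {SS, A, C, C, I, L}, 6 items in all.
That gives (6)!/(2!) = 360 arrangements.

360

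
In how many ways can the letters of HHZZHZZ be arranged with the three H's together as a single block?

Treat the 3 copies of H as a single block. The multiset to arrange is then {HHH, Z, Z, Z, Z}, 5 items in all.
That gives (5)!/(4!) = 5 arrangements.

5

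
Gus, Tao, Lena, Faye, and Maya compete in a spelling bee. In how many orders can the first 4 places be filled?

There are 5 choices for 1st place, 4 for 2nd, and so on down to 2 for position 4.
That gives 5 × 4 × 3 × 2 = 120.

120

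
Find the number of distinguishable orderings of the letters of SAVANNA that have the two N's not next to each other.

Total arrangements of SAVANNA: 7!/(3!·2!) = 420.
Arrangements with the N's together: treat NN as one letter, giving (6)!/(3!) = 120.
Subtracting, 420 − 120 = 300 arrangements keep the N's apart.

300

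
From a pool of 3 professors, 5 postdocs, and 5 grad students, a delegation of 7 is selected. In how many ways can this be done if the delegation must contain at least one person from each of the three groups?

With no constraint there are C(13,7) = 1716 possible selections.
Selections missing a whole group: no professors → C(10,7) = 120; no postdocs → C(8,7) = 8; no grad students → C(8,7) = 8.
Add back selections omitting two groups (i.e. drawn from a single group): C(3,7) + C(5,7) + C(5,7) = 0.
By inclusion–exclusion: 1716 − 136 + 0 = 1580.

1580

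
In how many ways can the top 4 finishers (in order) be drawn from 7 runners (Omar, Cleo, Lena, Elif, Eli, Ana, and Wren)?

This is an ordered selection of 4 from 7: P(7,4).
That gives 7 × 6 × 5 × 4 = 840.

840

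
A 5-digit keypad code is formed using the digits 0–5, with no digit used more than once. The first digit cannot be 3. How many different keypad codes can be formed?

The first digit has 6−1 = 5 choices (anything except 3).
The remaining 4 digits are filled from the other 5 symbols without repetition: 5 × 4 × 3 × 2 = 120.
Total: 5 × 120 = 600.

600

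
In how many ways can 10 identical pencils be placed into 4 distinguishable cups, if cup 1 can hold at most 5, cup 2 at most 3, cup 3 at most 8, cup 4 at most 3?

Ignoring the caps, the number of non-negative solutions to x_1+…+x_4 = 10 is C(13,3) = 286.
Subtract solutions that violate a single cap (substitute x_i' = x_i − (cap_i+1)): x_1 ≥ 6 gives C(7,3) = 35; x_2 ≥ 4 gives C(9,3) = 84; x_3 ≥ 9 gives C(4,3) = 4; x_4 ≥ 4 gives C(9,3) = 84. Together 207.
Add back pairs where two caps are both exceeded: 1 + 0 + 1 + 0 + 10 + 0 = 12.
By inclusion–exclusion the count is 286 − 207 + 12 = 91.

91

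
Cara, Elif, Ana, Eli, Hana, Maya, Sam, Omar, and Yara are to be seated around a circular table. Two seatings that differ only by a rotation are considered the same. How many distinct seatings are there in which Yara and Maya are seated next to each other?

10080

Glue Yara and Maya into a block (2 internal orders). Seating 8 units around a circle gives (7)! arrangements.
So 2 × (7)! = 2 × 5040 = 10080.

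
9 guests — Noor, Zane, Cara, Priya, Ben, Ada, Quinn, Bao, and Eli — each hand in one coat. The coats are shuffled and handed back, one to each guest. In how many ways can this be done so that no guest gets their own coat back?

This is the derangement count D_9: permutations of 9 items with no fixed point.
By inclusion–exclusion this is Σ_{j=0}^{9} (−1)^j C(9,j)·(9−j)!.
Computing: 362880 − 362880 + 181440 − 60480 + 15120 − 3024 + 504 − 72 + 9 − 1 = 133496.

133496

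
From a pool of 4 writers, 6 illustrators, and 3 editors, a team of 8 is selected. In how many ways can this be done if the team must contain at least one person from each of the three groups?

1233

With no constraint there are C(13,8) = 1287 possible selections.
Selections missing a whole group: no writers → C(9,8) = 9; no illustrators → C(7,8) = 0; no editors → C(10,8) = 45.
Add back selections omitting two groups (i.e. drawn from a single group): C(4,8) + C(6,8) + C(3,8) = 0.
By inclusion–exclusion: 1287 − 54 + 0 = 1233.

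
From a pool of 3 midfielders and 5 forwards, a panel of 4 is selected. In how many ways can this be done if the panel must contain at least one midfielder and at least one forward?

65

With no constraint there are C(8,4) = 70 possible selections.
Selections missing a whole group: no midfielders → C(5,4) = 5; no forwards → C(3,4) = 0.
Both groups omitted at once is impossible, so 70 − 5 = 65.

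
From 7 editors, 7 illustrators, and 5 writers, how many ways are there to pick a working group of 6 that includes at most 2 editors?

16863

Split by how many editors are chosen (0 through 2).
Sum: C(7,0)·C(12,6) + C(7,1)·C(12,5) + C(7,2)·C(12,4) = 924 + 5544 + 10395 = 16863.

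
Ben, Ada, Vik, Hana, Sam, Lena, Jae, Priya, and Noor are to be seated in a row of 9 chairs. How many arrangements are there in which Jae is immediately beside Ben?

80640

Place the 7 others and the Jae-Ben pair as 8 objects in a line; the pair has 2 internal arrangements.
That gives 2 × 8! = 2 × 40320 = 80640.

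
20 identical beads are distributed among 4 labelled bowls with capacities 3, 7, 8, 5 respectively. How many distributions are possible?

By stars and bars, unrestricted non-negative solutions to x_1+…+x_4 = 20 number C(20+3,3) = 1771.
Subtract solutions that violate a single cap (substitute x_i' = x_i − (cap_i+1)): x_1 ≥ 4 gives C(19,3) = 969; x_2 ≥ 8 gives C(15,3) = 455; x_3 ≥ 9 gives C(14,3) = 364; x_4 ≥ 6 gives C(17,3) = 680. Together 2468.
Add back pairs where two caps are both exceeded: 165 + 120 + 286 + 20 + 84 + 56 = 731.
Subtract triples: 0 + 10 + 4 + 0 = 14.
By inclusion–exclusion the count is 1771 − 2468 + 731 − 14 = 20.

20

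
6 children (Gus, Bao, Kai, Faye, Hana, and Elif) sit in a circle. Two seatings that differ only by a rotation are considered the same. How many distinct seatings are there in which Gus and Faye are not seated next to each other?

All circular seatings of 6 people number (5)! = 120.
Seatings with Gus beside Faye: treat them as a block with 2 internal orders, giving 2 × (4)! = 48.
Subtracting, 120 − 48 = 72.

72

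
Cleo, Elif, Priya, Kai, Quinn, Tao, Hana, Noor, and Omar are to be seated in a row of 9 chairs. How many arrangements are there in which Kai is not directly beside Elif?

282240

Of the 9! = 362880 arrangements, those with Kai and Elif adjacent number 2 × 8! = 80640 (treat the pair as a block with 2 internal orders).
Complementary counting: 362880 − 80640 = 282240.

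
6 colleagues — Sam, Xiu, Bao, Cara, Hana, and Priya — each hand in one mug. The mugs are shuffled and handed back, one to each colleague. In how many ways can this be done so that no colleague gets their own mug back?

Count assignments avoiding every fixed point. For any j of the 6 colleagues fixed to their own mug, the other 6−j can be arranged in (6−j)! ways.
By inclusion–exclusion this is Σ_{j=0}^{6} (−1)^j C(6,j)·(6−j)!.
Computing: 720 − 720 + 360 − 120 + 30 − 6 + 1 = 265.

265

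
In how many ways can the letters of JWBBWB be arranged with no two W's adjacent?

40

Total arrangements of JWBBWB: 6!/(3!·2!) = 60.
If the two W's are adjacent, glue them into one block, leaving 5 items to arrange: (5)!/(3!) = 20 ways.
Hence 60 − 20 = 40.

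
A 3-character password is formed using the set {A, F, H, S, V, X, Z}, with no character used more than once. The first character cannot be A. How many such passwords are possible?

180

The first character has 7−1 = 6 choices (anything except A).
The remaining 2 characters are filled from the other 6 symbols without repetition: 6 × 5 = 30.
Total: 6 × 30 = 180.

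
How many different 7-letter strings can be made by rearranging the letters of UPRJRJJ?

The 7 letters of UPRJRJJ have repeats: J appearing 3 times and R appearing twice.
Dividing 7! = 5040 by 3!·2! = 12 for the repeated letters gives 420.

420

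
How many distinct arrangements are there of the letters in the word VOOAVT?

VOOAVT has 6 letters with O appearing twice and V appearing twice.
So there are 6! / (2!·2!) = 180 distinguishable arrangements.

180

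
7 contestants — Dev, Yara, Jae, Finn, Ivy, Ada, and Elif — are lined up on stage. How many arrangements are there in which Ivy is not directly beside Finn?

3600

There are 7! = 5040 arrangements in all. If Ivy and Finn are adjacent, merging them into one block gives 2·(6)! = 1440 arrangements.
Complementary counting: 5040 − 1440 = 3600.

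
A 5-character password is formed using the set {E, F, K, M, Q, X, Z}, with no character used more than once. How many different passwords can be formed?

2520

With no repetition, fill the 5 characters in order: 7 choices, then 6, down to 3.
That product is 7 × 6 × 5 × 4 × 3 = 2520.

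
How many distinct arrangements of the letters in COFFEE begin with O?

30

With the first slot taken by O, it remains to arrange the other 5 letters (CFFEE).
Those 5 letters have E appearing twice and F appearing twice, giving (5)!/(2!·2!) = 30.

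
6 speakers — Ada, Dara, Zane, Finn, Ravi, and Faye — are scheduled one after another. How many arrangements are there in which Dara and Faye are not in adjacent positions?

There are 6! = 720 arrangements in all. If Dara and Faye are adjacent, merging them into one block gives 2·(5)! = 240 arrangements.
Complementary counting: 720 − 240 = 480.

480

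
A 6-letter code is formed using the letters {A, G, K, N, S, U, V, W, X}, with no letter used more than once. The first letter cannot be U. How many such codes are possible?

The first letter has 9−1 = 8 choices (anything except U).
The remaining 5 letters are filled from the other 8 symbols without repetition: 8 × 7 × 6 × 5 × 4 = 6720.
Total: 8 × 6720 = 53760.

53760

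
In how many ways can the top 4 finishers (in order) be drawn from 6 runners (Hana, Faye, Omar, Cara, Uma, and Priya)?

This is an ordered selection of 4 from 6: P(6,4).
That gives 6 × 5 × 4 × 3 = 360.

360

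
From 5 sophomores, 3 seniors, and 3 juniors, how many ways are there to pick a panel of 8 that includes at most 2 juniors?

Split by how many juniors are chosen (0 through 2).
Sum: C(3,0)·C(8,8) + C(3,1)·C(8,7) + C(3,2)·C(8,6) = 1 + 24 + 84 = 109.

109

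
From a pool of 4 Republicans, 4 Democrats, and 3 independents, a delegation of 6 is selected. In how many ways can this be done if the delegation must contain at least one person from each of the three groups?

With no constraint there are C(11,6) = 462 possible selections.
Subtract selections that omit an entire group: no Republicans → C(7,6) = 7; no Democrats → C(7,6) = 7; no independents → C(8,6) = 28.
Add back selections omitting two groups (i.e. drawn from a single group): C(4,6) + C(4,6) + C(3,6) = 0.
By inclusion–exclusion: 462 − 42 + 0 = 420.

420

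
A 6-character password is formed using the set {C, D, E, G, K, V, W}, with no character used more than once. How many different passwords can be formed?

Choose and order 6 of the 7 symbols: the first character has 7 options, the next 6, and so on down to 2.
That product is 7 × 6 × 5 × 4 × 3 × 2 = 5040.

5040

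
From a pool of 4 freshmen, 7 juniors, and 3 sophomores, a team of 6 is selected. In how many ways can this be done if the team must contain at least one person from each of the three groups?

Unrestricted: C(14,6) = 3003 ways to pick any 6 of the 14.
Subtract selections that omit an entire group: no freshmen → C(10,6) = 210; no juniors → C(7,6) = 7; no sophomores → C(11,6) = 462.
Add back selections omitting two groups (i.e. drawn from a single group): C(4,6) + C(7,6) + C(3,6) = 7.
By inclusion–exclusion: 3003 − 679 + 7 = 2331.

2331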